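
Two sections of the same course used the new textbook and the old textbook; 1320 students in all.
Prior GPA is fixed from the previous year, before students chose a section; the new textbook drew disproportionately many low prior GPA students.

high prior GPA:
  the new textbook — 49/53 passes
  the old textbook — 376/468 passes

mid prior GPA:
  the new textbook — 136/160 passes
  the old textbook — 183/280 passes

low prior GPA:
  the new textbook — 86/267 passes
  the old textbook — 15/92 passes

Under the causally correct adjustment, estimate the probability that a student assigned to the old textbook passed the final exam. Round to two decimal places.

0.58

the new textbook is higher inside every prior GPA band stratum but the old textbook is higher in aggregate. Whether to stratify depends on how prior GPA band relates to the teaching method.
Prior GPA band differs across teaching methods for reasons unrelated to any effect of the teaching method itself, and it separately predicts the outcome — a classic confounder. We must compare within prior GPA band levels.
Standardising the old textbook to the population prior GPA band mix: 0.395·376/468 + 0.333·183/280 + 0.272·15/92 = 0.579.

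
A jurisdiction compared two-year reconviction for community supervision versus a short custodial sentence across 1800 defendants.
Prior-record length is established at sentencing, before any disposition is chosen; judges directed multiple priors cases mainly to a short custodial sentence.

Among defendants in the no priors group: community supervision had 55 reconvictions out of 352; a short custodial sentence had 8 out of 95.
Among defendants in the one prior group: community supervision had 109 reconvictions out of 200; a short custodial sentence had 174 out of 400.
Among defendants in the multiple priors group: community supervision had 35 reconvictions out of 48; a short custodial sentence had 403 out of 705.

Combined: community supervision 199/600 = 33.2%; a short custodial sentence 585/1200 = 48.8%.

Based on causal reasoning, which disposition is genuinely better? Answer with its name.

Nothing the disposition does changes prior-record length; the imbalance is an allocation artefact. With prior-record length also predicting the outcome, the pooled figure is confounded, and the within-stratum comparison is the causal one.
Within each level — no priors: 15.6% vs 8.4%; one prior: 54.5% vs 43.5%; multiple priors: 72.9% vs 57.2% — a short custodial sentence is lower every time.

a short custodial sentence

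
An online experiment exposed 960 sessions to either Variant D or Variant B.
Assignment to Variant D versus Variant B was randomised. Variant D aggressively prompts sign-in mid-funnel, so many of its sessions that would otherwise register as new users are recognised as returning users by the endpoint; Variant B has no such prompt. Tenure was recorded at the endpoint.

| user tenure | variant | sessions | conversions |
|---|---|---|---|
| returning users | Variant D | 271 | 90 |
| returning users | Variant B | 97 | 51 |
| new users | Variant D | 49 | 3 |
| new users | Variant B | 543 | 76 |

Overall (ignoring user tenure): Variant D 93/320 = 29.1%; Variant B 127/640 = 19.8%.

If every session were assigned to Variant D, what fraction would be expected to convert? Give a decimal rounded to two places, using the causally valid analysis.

User tenure lies on the pathway variant → user tenure → outcome, so adjusting for it blocks the indirect effect. For the total causal effect of variant, use the unadjusted pooled rates.
So P(outcome | do(Variant D)) is just the pooled rate for Variant D: 93/320 = 0.291.

0.29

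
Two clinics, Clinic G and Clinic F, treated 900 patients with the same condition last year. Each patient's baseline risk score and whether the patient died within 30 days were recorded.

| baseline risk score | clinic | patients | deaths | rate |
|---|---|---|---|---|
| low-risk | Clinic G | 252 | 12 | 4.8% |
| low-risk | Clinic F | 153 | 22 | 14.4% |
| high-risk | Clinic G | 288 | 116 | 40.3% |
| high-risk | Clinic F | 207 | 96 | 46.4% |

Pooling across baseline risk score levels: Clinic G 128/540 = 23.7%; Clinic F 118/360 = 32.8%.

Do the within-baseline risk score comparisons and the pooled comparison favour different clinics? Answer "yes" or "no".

Within each baseline risk score level (low-risk 4.8% vs 14.4%; high-risk 40.3% vs 46.4%), Clinic G has the lower rate every time. Pooled: 23.7% vs 32.8% — Clinic G has the lower rate overall. They agree.

no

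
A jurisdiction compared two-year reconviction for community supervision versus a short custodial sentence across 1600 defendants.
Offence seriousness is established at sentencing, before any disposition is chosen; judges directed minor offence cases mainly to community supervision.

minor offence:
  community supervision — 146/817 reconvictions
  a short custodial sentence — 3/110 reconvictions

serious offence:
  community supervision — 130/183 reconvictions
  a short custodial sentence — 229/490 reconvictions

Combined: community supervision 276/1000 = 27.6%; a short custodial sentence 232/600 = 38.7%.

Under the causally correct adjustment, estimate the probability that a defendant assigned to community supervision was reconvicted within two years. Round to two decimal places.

0.40

Within every offence seriousness level a short custodial sentence has the lower rate, yet pooled community supervision does — Simpson's reversal.
Since offence seriousness is a pre-existing factor (not a product of the disposition) and it affects the outcome on its own, it is a confounder. The stratified rates, not the pooled rate, identify the causal effect.
Standardising community supervision to the population offence seriousness mix: 0.579·146/817 + 0.421·130/183 = 0.402.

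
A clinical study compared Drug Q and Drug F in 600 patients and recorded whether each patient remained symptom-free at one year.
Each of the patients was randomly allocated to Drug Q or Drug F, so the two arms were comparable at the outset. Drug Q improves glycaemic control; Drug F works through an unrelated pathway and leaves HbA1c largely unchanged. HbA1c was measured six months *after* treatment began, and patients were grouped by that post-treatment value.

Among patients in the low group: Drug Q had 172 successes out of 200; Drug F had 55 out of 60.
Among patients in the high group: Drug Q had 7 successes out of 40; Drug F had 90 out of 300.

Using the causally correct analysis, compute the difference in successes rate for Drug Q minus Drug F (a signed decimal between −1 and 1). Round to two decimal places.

Within every HbA1c level Drug F has the higher rate, yet pooled Drug Q does — Simpson's reversal.
Because the drug influences HbA1c, HbA1c is a post-treatment mediator, not a confounder. Stratifying on it would bias the estimate; the causal effect is the crude pooled difference.
The causal difference is the pooled difference: 0.746 − 0.403 = +0.343.

+0.34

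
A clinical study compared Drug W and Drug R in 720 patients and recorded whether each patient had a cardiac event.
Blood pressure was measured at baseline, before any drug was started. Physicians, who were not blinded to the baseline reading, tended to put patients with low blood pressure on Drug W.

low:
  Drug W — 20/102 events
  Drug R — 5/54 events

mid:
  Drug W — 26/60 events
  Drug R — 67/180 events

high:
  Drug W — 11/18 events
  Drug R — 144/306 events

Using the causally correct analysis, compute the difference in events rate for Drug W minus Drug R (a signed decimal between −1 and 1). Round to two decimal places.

Blood pressure is set before the drug has any effect — it is not caused by the drug — and it independently drives the outcome. That makes it a confounder, so the causal comparison is within blood pressure levels.
Adjusting over the population distribution of blood pressure: 0.217·(0.196−0.093) + 0.333·(0.433−0.372) + 0.450·(0.611−0.471) = +0.106.

+0.11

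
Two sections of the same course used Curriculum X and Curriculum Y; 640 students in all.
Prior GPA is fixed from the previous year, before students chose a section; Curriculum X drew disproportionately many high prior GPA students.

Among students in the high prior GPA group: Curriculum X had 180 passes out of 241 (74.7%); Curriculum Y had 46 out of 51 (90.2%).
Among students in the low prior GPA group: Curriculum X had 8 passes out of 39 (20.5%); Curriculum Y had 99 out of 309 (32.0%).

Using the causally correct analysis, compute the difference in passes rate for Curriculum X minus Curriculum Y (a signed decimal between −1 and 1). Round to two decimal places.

-0.13

The imbalance in prior GPA band arose from how students were allocated, not from anything the teaching method did; and prior GPA band independently affects the outcome. The pooled gap is confounded — condition on prior GPA band.
Adjusting over the population distribution of prior GPA band: 0.456·(0.747−0.902) + 0.544·(0.205−0.320) = -0.133.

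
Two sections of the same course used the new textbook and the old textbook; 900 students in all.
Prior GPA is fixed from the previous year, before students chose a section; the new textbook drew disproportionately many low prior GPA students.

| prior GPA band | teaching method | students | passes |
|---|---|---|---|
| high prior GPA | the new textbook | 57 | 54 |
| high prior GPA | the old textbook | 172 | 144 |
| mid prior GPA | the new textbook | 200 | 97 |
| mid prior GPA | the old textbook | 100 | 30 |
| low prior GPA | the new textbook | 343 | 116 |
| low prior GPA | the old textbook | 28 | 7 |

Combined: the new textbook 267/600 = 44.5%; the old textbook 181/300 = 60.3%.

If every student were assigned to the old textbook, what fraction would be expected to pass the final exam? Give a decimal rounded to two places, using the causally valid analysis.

Prior GPA band satisfies the back-door criterion: it is not a descendant of the teaching method, and it blocks the spurious path from teaching method to outcome. Adjusting for it (i.e., using the within-prior GPA band rates) gives the causal effect.
Standardising the old textbook to the population prior GPA band mix: 0.254·144/172 + 0.333·30/100 + 0.412·7/28 = 0.416.

0.42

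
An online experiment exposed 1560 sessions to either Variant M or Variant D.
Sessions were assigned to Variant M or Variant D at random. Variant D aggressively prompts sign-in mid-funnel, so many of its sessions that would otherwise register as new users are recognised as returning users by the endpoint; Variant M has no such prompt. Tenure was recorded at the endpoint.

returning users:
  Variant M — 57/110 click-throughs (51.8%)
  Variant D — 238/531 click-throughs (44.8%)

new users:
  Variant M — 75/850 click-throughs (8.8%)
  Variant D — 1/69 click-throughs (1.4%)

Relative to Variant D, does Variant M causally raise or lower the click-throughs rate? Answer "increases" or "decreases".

User tenure here is a post-treatment variable shaped by the variant; conditioning on it would introduce bias rather than remove it. The overall comparison is the causal one.
Pooled: Variant M 13.8% vs Variant D 39.8%; Variant D is higher overall.

decreases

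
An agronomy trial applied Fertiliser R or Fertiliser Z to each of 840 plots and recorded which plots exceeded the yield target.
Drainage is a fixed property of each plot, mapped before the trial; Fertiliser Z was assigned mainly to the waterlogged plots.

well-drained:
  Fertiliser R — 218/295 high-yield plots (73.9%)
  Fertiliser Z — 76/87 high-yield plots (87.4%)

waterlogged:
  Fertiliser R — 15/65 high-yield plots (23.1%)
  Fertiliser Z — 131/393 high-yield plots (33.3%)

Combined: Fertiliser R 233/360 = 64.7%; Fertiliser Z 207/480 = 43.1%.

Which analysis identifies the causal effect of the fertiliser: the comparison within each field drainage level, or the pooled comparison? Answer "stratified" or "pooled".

Nothing the fertiliser does changes field drainage; the imbalance is an allocation artefact. With field drainage also predicting the outcome, the pooled figure is confounded, and the within-stratum comparison is the causal one.
Within each level — well-drained: 73.9% vs 87.4%; waterlogged: 23.1% vs 33.3% — Fertiliser Z is higher every time.

stratified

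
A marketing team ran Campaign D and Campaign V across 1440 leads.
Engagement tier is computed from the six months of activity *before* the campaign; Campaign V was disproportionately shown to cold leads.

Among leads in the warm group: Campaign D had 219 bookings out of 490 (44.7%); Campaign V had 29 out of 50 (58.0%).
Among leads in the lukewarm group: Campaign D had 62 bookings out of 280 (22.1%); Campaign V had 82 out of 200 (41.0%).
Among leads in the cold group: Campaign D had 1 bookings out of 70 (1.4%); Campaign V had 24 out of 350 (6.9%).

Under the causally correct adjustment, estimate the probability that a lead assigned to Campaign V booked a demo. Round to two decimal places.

0.37

Since engagement tier is a pre-existing factor (not a product of the campaign) and it affects the outcome on its own, it is a confounder. The stratified rates, not the pooled rate, identify the causal effect.
Standardising Campaign V to the population engagement tier mix: 0.375·29/50 + 0.333·82/200 + 0.292·24/350 = 0.374.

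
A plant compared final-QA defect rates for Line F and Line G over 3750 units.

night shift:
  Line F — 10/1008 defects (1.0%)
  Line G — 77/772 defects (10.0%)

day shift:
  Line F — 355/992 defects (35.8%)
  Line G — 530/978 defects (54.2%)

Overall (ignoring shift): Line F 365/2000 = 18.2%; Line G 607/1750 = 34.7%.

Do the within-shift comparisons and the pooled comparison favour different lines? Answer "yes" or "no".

no

Within each shift level (night shift 1.0% vs 10.0%; day shift 35.8% vs 54.2%), Line F has the lower rate every time. Pooled: 18.2% vs 34.7% — Line F has the lower rate overall. They agree.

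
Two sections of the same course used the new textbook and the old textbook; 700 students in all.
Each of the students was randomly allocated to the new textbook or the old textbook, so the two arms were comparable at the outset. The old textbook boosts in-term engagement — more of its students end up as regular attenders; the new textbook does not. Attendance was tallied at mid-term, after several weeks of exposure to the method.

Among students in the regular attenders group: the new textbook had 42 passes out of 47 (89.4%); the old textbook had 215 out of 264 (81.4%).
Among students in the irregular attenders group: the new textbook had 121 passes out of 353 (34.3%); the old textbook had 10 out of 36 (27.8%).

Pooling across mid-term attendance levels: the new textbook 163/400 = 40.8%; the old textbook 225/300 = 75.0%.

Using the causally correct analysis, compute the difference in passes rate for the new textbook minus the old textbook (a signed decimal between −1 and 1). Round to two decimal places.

Mid-term attendance lies on the pathway teaching method → mid-term attendance → outcome, so adjusting for it blocks the indirect effect. For the total causal effect of teaching method, use the unadjusted pooled rates.
The causal difference is the pooled difference: 0.407 − 0.750 = -0.343.

-0.34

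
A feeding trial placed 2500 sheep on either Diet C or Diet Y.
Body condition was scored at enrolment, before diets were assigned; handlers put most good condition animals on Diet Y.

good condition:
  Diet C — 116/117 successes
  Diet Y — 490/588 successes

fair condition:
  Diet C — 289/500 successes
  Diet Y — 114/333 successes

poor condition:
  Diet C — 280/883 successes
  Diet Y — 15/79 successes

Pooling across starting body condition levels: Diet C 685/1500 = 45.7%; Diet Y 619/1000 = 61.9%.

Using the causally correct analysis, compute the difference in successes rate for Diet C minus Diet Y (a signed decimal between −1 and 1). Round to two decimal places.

+0.17

Nothing the diet does changes starting body condition; the imbalance is an allocation artefact. With starting body condition also predicting the outcome, the pooled figure is confounded, and the within-stratum comparison is the causal one.
Adjusting over the population distribution of starting body condition: 0.282·(0.991−0.833) + 0.333·(0.578−0.342) + 0.385·(0.317−0.190) = +0.172.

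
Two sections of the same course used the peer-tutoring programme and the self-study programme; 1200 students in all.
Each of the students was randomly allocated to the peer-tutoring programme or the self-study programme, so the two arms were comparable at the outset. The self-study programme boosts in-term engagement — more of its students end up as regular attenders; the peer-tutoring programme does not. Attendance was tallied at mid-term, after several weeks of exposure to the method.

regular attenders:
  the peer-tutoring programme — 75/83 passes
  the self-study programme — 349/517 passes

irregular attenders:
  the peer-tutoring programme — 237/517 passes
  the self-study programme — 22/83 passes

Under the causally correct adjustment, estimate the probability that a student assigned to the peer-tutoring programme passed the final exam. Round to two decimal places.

0.52

Mid-term attendance here is a post-treatment variable shaped by the teaching method; conditioning on it would introduce bias rather than remove it. The overall comparison is the causal one.
So P(outcome | do(the peer-tutoring programme)) is just the pooled rate for the peer-tutoring programme: 312/600 = 0.520.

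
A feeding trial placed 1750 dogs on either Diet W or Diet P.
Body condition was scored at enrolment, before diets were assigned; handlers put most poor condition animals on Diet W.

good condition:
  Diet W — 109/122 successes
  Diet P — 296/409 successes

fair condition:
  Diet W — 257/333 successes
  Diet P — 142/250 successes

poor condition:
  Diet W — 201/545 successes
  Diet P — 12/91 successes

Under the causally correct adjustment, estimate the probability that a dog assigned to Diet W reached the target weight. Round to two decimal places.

0.66

Starting body condition satisfies the back-door criterion: it is not a descendant of the diet, and it blocks the spurious path from diet to outcome. Adjusting for it (i.e., using the within-starting body condition rates) gives the causal effect.
Standardising Diet W to the population starting body condition mix: 0.303·109/122 + 0.333·257/333 + 0.363·201/545 = 0.662.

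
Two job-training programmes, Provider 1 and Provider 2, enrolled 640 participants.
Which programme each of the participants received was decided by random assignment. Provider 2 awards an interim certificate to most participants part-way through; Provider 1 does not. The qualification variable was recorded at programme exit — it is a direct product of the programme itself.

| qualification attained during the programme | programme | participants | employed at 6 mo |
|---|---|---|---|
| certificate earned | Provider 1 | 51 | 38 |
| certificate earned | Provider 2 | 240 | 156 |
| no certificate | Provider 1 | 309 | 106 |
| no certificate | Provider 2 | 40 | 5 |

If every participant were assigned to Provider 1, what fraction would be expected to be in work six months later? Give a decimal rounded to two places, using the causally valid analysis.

Qualification attained during the programme here is a post-treatment variable shaped by the programme; conditioning on it would introduce bias rather than remove it. The overall comparison is the causal one.
So P(outcome | do(Provider 1)) is just the pooled rate for Provider 1: 144/360 = 0.400.

0.40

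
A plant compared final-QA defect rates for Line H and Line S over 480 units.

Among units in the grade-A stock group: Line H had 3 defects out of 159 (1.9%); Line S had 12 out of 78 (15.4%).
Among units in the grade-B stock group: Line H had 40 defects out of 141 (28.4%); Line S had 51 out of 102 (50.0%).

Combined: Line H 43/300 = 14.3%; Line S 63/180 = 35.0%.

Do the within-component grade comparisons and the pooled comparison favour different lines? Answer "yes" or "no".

Within each component grade level (grade-A stock 1.9% vs 15.4%; grade-B stock 28.4% vs 50.0%), Line H has the lower rate every time. Pooled: 14.3% vs 35.0% — Line H has the lower rate overall. They agree.

no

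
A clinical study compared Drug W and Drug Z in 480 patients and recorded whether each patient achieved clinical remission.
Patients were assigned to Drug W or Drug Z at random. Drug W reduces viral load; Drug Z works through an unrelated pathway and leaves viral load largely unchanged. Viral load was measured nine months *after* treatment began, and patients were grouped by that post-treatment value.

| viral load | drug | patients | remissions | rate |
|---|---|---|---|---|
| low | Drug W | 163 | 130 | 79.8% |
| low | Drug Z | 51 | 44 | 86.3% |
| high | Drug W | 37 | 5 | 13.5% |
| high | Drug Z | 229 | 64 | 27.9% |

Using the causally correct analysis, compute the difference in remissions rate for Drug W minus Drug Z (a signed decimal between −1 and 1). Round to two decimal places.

The stratified and pooled comparisons disagree (Drug Z wins within each viral load; Drug W wins overall), so the answer turns on the causal role of viral load.
Stratifying would compare drugs among patients the drugs themselves sorted into viral load groups — a form of selection on an intermediate. The unconditioned pooled rates give the total causal effect.
The causal difference is the pooled difference: 0.675 − 0.386 = +0.289.

+0.29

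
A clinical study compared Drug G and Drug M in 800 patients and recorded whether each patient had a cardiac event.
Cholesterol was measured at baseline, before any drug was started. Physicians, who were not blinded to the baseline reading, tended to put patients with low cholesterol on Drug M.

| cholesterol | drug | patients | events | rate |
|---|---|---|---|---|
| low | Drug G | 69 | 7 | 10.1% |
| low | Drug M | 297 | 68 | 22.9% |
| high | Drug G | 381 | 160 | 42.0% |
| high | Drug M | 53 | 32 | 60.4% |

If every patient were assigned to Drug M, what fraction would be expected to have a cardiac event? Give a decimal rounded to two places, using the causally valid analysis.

Drug G is lower inside every cholesterol stratum but Drug M is lower in aggregate. Whether to stratify depends on how cholesterol relates to the drug.
Cholesterol satisfies the back-door criterion: it is not a descendant of the drug, and it blocks the spurious path from drug to outcome. Adjusting for it (i.e., using the within-cholesterol rates) gives the causal effect.
Standardising Drug M to the population cholesterol mix: 0.458·68/297 + 0.542·32/53 = 0.432.

0.43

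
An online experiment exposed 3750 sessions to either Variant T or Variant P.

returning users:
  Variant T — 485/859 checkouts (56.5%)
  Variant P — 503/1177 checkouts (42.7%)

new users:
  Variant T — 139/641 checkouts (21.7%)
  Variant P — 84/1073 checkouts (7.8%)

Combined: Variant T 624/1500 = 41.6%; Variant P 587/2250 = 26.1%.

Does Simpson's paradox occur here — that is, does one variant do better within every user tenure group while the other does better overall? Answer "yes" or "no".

no

Within each user tenure level (returning users 56.5% vs 42.7%; new users 21.7% vs 7.8%), Variant T has the higher rate every time. Pooled: 41.6% vs 26.1% — Variant T has the higher rate overall. They agree.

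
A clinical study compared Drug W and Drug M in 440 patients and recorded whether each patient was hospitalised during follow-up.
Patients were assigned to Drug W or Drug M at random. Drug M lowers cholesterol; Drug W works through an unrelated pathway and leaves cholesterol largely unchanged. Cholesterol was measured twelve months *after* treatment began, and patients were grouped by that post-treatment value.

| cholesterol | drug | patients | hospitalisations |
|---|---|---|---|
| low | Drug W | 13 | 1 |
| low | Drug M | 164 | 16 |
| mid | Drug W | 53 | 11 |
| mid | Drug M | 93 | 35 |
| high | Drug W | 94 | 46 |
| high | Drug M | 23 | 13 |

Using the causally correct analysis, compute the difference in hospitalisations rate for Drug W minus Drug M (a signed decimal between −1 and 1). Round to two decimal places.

Stratifying would compare drugs among patients the drugs themselves sorted into cholesterol groups — a form of selection on an intermediate. The unconditioned pooled rates give the total causal effect.
The causal difference is the pooled difference: 0.362 − 0.229 = +0.134.

+0.13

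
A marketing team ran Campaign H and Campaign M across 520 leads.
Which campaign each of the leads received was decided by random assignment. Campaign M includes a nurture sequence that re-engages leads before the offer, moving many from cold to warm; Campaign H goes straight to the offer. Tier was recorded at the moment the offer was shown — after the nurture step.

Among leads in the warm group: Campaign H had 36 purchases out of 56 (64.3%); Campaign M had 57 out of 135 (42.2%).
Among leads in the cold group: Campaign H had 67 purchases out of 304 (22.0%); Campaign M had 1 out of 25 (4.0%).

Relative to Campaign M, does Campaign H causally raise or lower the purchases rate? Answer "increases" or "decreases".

decreases

Campaign H is higher inside every engagement tier stratum but Campaign M is higher in aggregate. Whether to stratify depends on how engagement tier relates to the campaign.
Because the campaign influences engagement tier, engagement tier is a post-treatment mediator, not a confounder. Stratifying on it would bias the estimate; the causal effect is the crude pooled difference.
Pooled: Campaign H 28.6% vs Campaign M 36.2%; Campaign M is higher overall.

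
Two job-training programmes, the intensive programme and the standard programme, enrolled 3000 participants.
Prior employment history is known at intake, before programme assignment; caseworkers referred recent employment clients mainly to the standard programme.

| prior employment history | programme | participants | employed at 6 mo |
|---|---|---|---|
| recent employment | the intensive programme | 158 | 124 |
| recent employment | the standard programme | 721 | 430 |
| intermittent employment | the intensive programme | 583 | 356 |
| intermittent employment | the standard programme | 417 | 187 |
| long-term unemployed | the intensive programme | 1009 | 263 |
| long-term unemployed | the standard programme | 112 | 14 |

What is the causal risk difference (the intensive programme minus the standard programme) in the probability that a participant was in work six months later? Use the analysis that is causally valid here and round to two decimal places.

+0.16

the intensive programme is higher inside every prior employment history stratum but the standard programme is higher in aggregate. Whether to stratify depends on how prior employment history relates to the programme.
Prior employment history is set before the programme has any effect — it is not caused by the programme — and it independently drives the outcome. That makes it a confounder, so the causal comparison is within prior employment history levels.
Adjusting over the population distribution of prior employment history: 0.293·(0.785−0.596) + 0.333·(0.611−0.448) + 0.374·(0.261−0.125) = +0.160.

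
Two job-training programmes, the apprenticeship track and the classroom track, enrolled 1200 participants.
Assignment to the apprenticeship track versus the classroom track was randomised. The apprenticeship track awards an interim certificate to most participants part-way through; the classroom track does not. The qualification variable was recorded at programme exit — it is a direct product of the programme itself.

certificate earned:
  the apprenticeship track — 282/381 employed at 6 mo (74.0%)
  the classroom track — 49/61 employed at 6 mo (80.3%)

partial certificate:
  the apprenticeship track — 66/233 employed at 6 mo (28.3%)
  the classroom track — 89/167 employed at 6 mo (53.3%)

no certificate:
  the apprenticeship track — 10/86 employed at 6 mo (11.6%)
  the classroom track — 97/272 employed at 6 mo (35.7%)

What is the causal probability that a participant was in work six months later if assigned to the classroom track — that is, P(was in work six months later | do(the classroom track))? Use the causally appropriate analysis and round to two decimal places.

Stratifying would compare programmes among participants the programmes themselves sorted into qualification attained during the programme groups — a form of selection on an intermediate. The unconditioned pooled rates give the total causal effect.
So P(outcome | do(the classroom track)) is just the pooled rate for the classroom track: 235/500 = 0.470.

0.47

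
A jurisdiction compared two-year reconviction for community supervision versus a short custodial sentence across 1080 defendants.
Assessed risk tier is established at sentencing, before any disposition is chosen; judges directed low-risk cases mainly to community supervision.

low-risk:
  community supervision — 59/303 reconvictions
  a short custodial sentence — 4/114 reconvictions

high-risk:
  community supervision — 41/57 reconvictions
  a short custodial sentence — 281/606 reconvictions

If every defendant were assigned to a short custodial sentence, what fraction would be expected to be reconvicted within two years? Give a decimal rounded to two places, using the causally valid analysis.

Nothing the disposition does changes assessed risk tier; the imbalance is an allocation artefact. With assessed risk tier also predicting the outcome, the pooled figure is confounded, and the within-stratum comparison is the causal one.
Standardising a short custodial sentence to the population assessed risk tier mix: 0.386·4/114 + 0.614·281/606 = 0.298.

0.30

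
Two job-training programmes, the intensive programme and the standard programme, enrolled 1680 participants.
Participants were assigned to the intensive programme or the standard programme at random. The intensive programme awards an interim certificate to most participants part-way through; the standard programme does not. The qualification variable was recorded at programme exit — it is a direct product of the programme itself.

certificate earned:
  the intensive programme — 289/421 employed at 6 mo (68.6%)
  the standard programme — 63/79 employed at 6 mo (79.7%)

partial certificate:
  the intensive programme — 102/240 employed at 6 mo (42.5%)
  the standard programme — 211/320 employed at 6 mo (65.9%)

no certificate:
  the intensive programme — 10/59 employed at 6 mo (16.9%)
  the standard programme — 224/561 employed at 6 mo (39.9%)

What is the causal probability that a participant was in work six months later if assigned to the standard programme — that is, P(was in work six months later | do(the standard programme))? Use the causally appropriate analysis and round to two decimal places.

Stratifying would compare programmes among participants the programmes themselves sorted into qualification attained during the programme groups — a form of selection on an intermediate. The unconditioned pooled rates give the total causal effect.
So P(outcome | do(the standard programme)) is just the pooled rate for the standard programme: 498/960 = 0.519.

0.52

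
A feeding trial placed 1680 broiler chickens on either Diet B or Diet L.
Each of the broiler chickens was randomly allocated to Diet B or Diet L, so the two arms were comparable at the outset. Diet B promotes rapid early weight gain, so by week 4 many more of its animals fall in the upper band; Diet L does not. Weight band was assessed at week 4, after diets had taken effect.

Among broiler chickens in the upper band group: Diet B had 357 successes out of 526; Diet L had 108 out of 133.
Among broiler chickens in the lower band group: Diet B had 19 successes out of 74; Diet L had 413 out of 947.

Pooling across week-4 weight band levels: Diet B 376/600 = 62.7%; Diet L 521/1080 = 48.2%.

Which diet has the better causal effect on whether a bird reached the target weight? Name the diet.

Week-4 weight band here is a post-treatment variable shaped by the diet; conditioning on it would introduce bias rather than remove it. The overall comparison is the causal one.
Pooled: Diet B 62.7% vs Diet L 48.2%; Diet B is higher overall.

Diet B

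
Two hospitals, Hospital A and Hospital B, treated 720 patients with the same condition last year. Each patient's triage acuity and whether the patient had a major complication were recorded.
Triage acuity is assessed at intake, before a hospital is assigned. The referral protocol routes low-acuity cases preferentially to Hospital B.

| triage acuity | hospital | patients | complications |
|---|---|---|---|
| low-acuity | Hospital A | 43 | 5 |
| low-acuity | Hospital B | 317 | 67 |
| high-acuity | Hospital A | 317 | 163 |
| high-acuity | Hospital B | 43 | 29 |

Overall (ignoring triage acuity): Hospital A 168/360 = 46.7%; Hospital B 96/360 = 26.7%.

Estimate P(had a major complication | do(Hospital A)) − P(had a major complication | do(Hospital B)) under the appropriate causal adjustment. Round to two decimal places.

Within every triage acuity level Hospital A has the lower rate, yet pooled Hospital B does — Simpson's reversal.
Triage acuity satisfies the back-door criterion: it is not a descendant of the hospital, and it blocks the spurious path from hospital to outcome. Adjusting for it (i.e., using the within-triage acuity rates) gives the causal effect.
Adjusting over the population distribution of triage acuity: 0.500·(0.116−0.211) + 0.500·(0.514−0.674) = -0.128.

-0.13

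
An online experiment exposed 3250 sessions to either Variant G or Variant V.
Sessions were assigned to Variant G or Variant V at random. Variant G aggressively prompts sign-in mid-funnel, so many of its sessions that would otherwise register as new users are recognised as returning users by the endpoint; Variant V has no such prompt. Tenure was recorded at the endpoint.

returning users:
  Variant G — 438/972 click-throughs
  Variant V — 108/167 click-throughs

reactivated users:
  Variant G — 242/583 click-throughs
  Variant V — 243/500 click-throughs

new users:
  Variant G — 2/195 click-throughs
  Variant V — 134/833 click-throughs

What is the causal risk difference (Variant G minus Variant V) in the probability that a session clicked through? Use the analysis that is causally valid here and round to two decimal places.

The user tenure-specific comparison favours Variant V throughout, but the pooled figures favour Variant G. The question is whether to condition on user tenure.
The distribution of user tenure is itself part of what the variant does — it is an intermediate outcome. Holding it fixed would remove that part of the effect; the total effect is the pooled difference.
The causal difference is the pooled difference: 0.390 − 0.323 = +0.066.

+0.07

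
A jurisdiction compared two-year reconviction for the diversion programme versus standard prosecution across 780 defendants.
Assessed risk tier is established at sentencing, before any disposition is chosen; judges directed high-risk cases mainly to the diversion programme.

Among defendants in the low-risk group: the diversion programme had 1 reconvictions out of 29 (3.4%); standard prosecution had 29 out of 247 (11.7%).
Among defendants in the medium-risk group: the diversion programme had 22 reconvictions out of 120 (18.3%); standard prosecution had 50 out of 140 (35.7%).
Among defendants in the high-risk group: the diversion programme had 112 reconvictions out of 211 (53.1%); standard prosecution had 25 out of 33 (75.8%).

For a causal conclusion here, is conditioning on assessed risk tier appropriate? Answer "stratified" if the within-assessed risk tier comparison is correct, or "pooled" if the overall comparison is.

Here assessed risk tier is a common cause — it drives both which disposition a case falls under and the outcome. The crude comparison mixes populations; the stratum-specific rates are the causally relevant ones.
Within each level — low-risk: 3.4% vs 11.7%; medium-risk: 18.3% vs 35.7%; high-risk: 53.1% vs 75.8% — the diversion programme is lower every time.

stratified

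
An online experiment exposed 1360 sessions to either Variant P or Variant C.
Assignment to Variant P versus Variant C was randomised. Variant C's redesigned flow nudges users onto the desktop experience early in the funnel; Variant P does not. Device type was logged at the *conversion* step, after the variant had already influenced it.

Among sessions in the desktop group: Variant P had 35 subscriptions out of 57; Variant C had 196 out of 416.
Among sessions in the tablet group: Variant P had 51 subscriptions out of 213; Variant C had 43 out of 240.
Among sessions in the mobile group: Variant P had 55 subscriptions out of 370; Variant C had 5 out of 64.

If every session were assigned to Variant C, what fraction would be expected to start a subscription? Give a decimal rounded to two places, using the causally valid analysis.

0.34

Because the variant influences device type, device type is a post-treatment mediator, not a confounder. Stratifying on it would bias the estimate; the causal effect is the crude pooled difference.
So P(outcome | do(Variant C)) is just the pooled rate for Variant C: 244/720 = 0.339.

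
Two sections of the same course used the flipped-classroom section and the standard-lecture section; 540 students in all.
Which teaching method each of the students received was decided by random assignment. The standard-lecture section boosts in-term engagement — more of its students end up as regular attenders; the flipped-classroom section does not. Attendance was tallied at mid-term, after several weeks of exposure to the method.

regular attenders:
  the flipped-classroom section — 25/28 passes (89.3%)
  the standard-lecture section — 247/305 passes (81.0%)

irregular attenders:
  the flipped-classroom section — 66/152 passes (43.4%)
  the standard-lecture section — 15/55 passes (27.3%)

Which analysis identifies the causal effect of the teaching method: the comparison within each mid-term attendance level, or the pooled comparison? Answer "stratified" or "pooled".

pooled

Within every mid-term attendance level the flipped-classroom section has the higher rate, yet pooled the standard-lecture section does — Simpson's reversal.
Mid-term attendance here is a post-treatment variable shaped by the teaching method; conditioning on it would introduce bias rather than remove it. The overall comparison is the causal one.
Pooled: the flipped-classroom section 50.6% vs the standard-lecture section 72.8%; the standard-lecture section is higher overall.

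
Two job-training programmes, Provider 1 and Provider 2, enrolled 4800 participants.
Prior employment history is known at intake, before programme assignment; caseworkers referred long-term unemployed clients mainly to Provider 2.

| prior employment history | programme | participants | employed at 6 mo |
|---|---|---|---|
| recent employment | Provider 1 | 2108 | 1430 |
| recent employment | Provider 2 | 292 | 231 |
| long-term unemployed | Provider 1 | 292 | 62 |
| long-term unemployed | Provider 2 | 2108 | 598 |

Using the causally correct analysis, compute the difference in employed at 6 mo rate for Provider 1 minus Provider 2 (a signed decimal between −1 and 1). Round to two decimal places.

-0.09

Provider 2 is higher inside every prior employment history stratum but Provider 1 is higher in aggregate. Whether to stratify depends on how prior employment history relates to the programme.
Prior employment history differs across programmes for reasons unrelated to any effect of the programme itself, and it separately predicts the outcome — a classic confounder. We must compare within prior employment history levels.
Adjusting over the population distribution of prior employment history: 0.500·(0.678−0.791) + 0.500·(0.212−0.284) = -0.092.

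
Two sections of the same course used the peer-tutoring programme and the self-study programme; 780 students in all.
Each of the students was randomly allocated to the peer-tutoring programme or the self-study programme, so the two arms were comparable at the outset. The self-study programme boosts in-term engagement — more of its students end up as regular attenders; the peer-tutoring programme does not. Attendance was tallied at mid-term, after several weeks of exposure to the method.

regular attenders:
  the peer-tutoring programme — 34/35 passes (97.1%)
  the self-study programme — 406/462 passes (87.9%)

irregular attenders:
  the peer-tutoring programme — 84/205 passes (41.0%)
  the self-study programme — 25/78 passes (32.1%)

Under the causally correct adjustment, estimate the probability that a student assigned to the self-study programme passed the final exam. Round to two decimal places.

Because the teaching method influences mid-term attendance, mid-term attendance is a post-treatment mediator, not a confounder. Stratifying on it would bias the estimate; the causal effect is the crude pooled difference.
So P(outcome | do(the self-study programme)) is just the pooled rate for the self-study programme: 431/540 = 0.798.

0.80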